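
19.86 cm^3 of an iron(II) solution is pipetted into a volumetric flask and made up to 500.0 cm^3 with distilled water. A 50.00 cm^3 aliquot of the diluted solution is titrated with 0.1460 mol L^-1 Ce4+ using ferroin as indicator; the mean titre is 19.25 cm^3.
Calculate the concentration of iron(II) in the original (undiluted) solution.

Ce^4+ + Fe^2+ → Ce^3+ + Fe^3+
n(Ce4+) = 0.01925 × 0.1460 = 2.810 × 10^-3 mol
n(Fe2+) in the aliquot = 2.810 × 10^-3 mol (1:1 ratio)
[Fe2+]_dilute = 2.810 × 10^-3 / 0.05000 = 0.05621 mol/L
Dilution factor = 500.0 / 19.86 = 25.18
[Fe2+]_stock = 0.05621 × 25.18 = 1.415 mol/L

1.415 mol/L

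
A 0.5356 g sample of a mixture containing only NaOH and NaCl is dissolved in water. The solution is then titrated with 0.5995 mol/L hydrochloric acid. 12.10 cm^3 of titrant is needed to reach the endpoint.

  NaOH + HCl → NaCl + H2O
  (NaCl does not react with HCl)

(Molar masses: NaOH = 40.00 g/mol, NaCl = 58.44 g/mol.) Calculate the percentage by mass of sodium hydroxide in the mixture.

n(HCl) = 0.01210 × 0.5995 = 7.254 × 10^-3 mol
Let x = n(NaOH), y = n(NaCl).
Titrant: 1x = 7.254 × 10^-3;  mass: 40.00x + 58.44y = 0.5356
Solving, x = 7.254 × 10^-3 mol, y = 4.200 × 10^-3 mol
mass of NaOH = 7.254 × 10^-3 × 40.00 = 0.2902 g
% NaOH = 0.2902 / 0.5356 × 100 = 54.17 %

54.17 %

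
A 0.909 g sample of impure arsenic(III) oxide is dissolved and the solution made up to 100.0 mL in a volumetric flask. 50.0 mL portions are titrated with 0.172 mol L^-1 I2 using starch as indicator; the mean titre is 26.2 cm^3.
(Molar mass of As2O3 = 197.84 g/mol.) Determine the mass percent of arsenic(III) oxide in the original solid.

98.1 %

As2O3 + 2 I2 + 2 H2O → As2O5 + 4 HI
n(I2) per titration = 0.0262 × 0.172 = 4.51 × 10^-3 mol
From the 1:2 ratio, n(As2O3) in each aliquot = 1/2 × 4.51 × 10^-3 = 2.25 × 10^-3 mol
n(As2O3) in the whole flask = 2.25 × 10^-3 × 100.0/50.0 = 4.51 × 10^-3 mol
mass of As2O3 = 4.51 × 10^-3 × 197.84 = 0.892 g
% As2O3 = 0.892 / 0.909 × 100 = 98.1 %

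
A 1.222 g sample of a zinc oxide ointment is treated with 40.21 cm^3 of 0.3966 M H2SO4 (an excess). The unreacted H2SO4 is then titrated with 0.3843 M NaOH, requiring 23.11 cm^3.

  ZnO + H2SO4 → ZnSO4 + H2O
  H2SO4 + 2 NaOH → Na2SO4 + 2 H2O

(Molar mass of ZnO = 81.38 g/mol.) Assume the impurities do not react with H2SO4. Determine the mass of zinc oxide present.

0.9364 g

n(H2SO4) added = 0.04021 × 0.3966 = 0.01595 mol
n(NaOH) used in back-titration = 0.02311 × 0.3843 = 8.881 × 10^-3 mol
From the 1:2 ratio, n(H2SO4) left over = 1/2 × 8.881 × 10^-3 = 4.441 × 10^-3 mol
n(H2SO4) consumed by analyte = 0.01595 − 4.441 × 10^-3 = 0.01151 mol
n(ZnO) = 0.01151 mol (1:1 ratio)
mass of ZnO = 0.01151 × 81.38 = 0.9364 g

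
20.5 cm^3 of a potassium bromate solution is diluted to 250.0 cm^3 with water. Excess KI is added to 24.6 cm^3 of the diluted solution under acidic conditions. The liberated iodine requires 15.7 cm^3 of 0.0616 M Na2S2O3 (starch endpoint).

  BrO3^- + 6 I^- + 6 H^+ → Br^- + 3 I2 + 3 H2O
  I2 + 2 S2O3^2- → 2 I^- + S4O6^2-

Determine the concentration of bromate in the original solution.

n(S2O3^2-) = 0.0157 × 0.0616 = 9.67 × 10^-4 mol
n(I2) = n(S2O3^2-)/2 = 4.84 × 10^-4 mol
From the 1:3 ratio, n(BrO3^-) in the aliquot = 1/3 × 4.84 × 10^-4 = 1.61 × 10^-4 mol
[BrO3^-]_dilute = 1.61 × 10^-4 / 0.0246 = 0.00655 mol/L
[BrO3^-]_original = 0.00655 × 250.0/20.5 = 0.0799 mol/L

0.0799 M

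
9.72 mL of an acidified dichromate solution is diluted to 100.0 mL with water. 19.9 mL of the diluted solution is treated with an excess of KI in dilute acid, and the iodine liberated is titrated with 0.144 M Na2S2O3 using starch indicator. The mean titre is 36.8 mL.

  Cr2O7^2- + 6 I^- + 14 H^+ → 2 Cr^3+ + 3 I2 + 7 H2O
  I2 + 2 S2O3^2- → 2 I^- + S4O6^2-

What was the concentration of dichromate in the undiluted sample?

0.457 M

n(S2O3^2-) = 0.0368 × 0.144 = 5.30 × 10^-3 mol
n(I2) = n(S2O3^2-)/2 = 2.65 × 10^-3 mol
From the 1:3 ratio, n(Cr2O7^2-) in the aliquot = 1/3 × 2.65 × 10^-3 = 8.83 × 10^-4 mol
[Cr2O7^2-]_dilute = 8.83 × 10^-4 / 0.0199 = 0.0444 mol/L
[Cr2O7^2-]_original = 0.0444 × 100.0/9.72 = 0.457 mol/L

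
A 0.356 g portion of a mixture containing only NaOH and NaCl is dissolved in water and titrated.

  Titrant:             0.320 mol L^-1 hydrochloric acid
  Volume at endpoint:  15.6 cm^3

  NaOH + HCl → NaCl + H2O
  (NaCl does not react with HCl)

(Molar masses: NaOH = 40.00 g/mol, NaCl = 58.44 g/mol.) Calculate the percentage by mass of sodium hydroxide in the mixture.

56.1 %

n(HCl) = 0.0156 × 0.320 = 4.99 × 10^-3 mol
Let x = n(NaOH), y = n(NaCl).
Titrant: 1x = 4.99 × 10^-3;  mass: 40.00x + 58.44y = 0.356
Solving, x = 4.99 × 10^-3 mol, y = 2.67 × 10^-3 mol
mass of NaOH = 4.99 × 10^-3 × 40.00 = 0.200 g
% NaOH = 0.200 / 0.356 × 100 = 56.1 %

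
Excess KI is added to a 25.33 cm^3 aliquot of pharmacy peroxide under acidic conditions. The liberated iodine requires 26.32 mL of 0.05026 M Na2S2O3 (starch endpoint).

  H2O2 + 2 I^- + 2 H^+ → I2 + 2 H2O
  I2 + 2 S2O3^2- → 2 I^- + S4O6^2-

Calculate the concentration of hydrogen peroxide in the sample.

n(S2O3^2-) = 0.02632 × 0.05026 = 1.323 × 10^-3 mol
n(I2) = n(S2O3^2-)/2 = 6.614 × 10^-4 mol
n(H2O2) in the aliquot = 6.614 × 10^-4 mol (1:1 ratio)
[H2O2] = 6.614 × 10^-4 / 0.02533 = 0.02611 mol/L

0.02611 M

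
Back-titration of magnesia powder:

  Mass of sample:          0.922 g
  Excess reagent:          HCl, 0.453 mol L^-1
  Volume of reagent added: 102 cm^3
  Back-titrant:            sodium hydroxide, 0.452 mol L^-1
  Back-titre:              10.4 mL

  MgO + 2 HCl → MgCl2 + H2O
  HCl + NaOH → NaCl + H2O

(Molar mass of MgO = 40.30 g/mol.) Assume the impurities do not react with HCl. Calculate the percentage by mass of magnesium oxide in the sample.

90.7 %

n(HCl) added = 0.102 × 0.453 = 0.0462 mol
n(NaOH) used in back-titration = 0.0104 × 0.452 = 4.70 × 10^-3 mol
n(HCl) left over = 4.70 × 10^-3 mol (1:1 ratio)
n(HCl) consumed by analyte = 0.0462 − 4.70 × 10^-3 = 0.0415 mol
From the 1:2 ratio, n(MgO) = 1/2 × 0.0415 = 0.0208 mol
mass of MgO = 0.0208 × 40.30 = 0.836 g
% MgO = 0.836 / 0.922 × 100 = 90.7 %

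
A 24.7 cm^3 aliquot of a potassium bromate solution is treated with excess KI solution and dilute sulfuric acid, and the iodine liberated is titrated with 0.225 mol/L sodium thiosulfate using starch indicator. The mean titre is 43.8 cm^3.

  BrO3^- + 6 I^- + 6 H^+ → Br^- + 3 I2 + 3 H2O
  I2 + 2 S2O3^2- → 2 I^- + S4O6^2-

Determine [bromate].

n(S2O3^2-) = 0.0438 × 0.225 = 9.86 × 10^-3 mol
n(I2) = n(S2O3^2-)/2 = 4.93 × 10^-3 mol
From the 1:3 ratio, n(BrO3^-) in the aliquot = 1/3 × 4.93 × 10^-3 = 1.64 × 10^-3 mol
[BrO3^-] = 1.64 × 10^-3 / 0.0247 = 0.0665 mol/L

0.0665 mol/L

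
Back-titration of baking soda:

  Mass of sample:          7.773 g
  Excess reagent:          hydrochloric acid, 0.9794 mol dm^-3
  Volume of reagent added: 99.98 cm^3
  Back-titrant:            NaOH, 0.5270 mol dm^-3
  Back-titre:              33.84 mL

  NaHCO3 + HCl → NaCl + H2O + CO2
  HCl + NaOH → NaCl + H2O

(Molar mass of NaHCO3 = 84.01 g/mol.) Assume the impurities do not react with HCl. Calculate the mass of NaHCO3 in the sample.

n(HCl) added = 0.09998 × 0.9794 = 0.09792 mol
n(NaOH) used in back-titration = 0.03384 × 0.5270 = 0.01783 mol
n(HCl) left over = 0.01783 mol (1:1 ratio)
n(HCl) consumed by analyte = 0.09792 − 0.01783 = 0.08009 mol
n(NaHCO3) = 0.08009 mol (1:1 ratio)
mass of NaHCO3 = 0.08009 × 84.01 = 6.728 g

6.728 g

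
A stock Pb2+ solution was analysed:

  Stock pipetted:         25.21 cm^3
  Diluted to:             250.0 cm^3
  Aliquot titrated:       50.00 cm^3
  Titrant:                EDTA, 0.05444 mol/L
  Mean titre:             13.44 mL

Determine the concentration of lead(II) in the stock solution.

Pb^2+ + EDTA^4- → [Pb(EDTA)]^2-
n(EDTA) = 0.01344 × 0.05444 = 7.317 × 10^-4 mol
n(Pb2+) in the aliquot = 7.317 × 10^-4 mol (1:1 ratio)
[Pb2+]_dilute = 7.317 × 10^-4 / 0.05000 = 0.01463 mol/L
Dilution factor = 250.0 / 25.21 = 9.917
[Pb2+]_stock = 0.01463 × 9.917 = 0.1451 mol/L

0.1451 mol/L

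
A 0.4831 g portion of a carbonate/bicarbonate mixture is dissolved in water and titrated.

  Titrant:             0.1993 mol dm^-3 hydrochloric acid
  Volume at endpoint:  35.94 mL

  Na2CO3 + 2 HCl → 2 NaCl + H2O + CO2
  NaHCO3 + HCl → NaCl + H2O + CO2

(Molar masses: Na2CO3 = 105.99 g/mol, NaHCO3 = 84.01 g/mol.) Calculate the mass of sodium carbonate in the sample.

n(HCl) = 0.03594 × 0.1993 = 7.163 × 10^-3 mol
Let x = n(Na2CO3), y = n(NaHCO3).
Titrant: 2x + 1y = 7.163 × 10^-3;  mass: 105.99x + 84.01y = 0.4831
Solving, x = 1.913 × 10^-3 mol, y = 3.337 × 10^-3 mol
mass of Na2CO3 = 1.913 × 10^-3 × 105.99 = 0.2027 g

0.2027 g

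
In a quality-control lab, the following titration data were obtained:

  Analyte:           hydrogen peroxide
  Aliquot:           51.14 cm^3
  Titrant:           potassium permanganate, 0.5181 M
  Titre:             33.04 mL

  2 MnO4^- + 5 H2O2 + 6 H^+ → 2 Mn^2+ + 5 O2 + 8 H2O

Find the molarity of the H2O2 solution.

n(KMnO4) = 0.03304 L × 0.5181 mol/L = 0.01712 mol
From the 5:2 mole ratio, n(H2O2) = 5/2 × 0.01712 = 0.04280 mol
[H2O2] = 0.04280 mol / 0.05114 L = 0.8368 mol/L

0.8368 M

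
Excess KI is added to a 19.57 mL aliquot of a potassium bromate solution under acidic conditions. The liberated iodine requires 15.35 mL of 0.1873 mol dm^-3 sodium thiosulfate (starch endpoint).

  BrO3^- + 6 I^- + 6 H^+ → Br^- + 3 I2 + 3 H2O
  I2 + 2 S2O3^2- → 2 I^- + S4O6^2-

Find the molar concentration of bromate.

n(S2O3^2-) = 0.01535 × 0.1873 = 2.875 × 10^-3 mol
n(I2) = n(S2O3^2-)/2 = 1.438 × 10^-3 mol
From the 1:3 ratio, n(BrO3^-) in the aliquot = 1/3 × 1.438 × 10^-3 = 4.792 × 10^-4 mol
[BrO3^-] = 4.792 × 10^-4 / 0.01957 = 0.02449 mol/L

0.02449 mol/L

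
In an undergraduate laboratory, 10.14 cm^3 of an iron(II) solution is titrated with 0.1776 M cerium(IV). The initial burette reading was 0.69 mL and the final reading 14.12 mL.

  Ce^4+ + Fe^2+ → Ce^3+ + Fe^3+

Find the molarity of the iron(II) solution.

0.2352 M

n(Ce4+) = 0.01343 L × 0.1776 mol/L = 2.385 × 10^-3 mol
n(Fe2+) = 2.385 × 10^-3 mol (1:1 mole ratio)
[Fe2+] = 2.385 × 10^-3 mol / 0.01014 L = 0.2352 mol/L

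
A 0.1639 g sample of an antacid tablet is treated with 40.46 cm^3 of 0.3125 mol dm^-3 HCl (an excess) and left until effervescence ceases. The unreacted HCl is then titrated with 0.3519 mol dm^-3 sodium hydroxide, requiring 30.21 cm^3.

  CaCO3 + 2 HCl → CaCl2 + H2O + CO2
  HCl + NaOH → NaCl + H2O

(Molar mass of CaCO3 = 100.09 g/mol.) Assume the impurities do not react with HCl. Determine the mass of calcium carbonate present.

n(HCl) added = 0.04046 × 0.3125 = 0.01264 mol
n(NaOH) used in back-titration = 0.03021 × 0.3519 = 0.01063 mol
n(HCl) left over = 0.01063 mol (1:1 ratio)
n(HCl) consumed by analyte = 0.01264 − 0.01063 = 2.013 × 10^-3 mol
From the 1:2 ratio, n(CaCO3) = 1/2 × 2.013 × 10^-3 = 1.006 × 10^-3 mol
mass of CaCO3 = 1.006 × 10^-3 × 100.09 = 0.1007 g

0.1007 g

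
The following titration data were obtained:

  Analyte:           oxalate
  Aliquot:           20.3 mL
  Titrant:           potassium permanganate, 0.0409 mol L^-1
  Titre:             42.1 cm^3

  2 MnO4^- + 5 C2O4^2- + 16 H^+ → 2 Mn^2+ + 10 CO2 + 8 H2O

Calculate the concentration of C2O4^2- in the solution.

0.212 mol/L

n(KMnO4) = 0.0421 L × 0.0409 mol/L = 1.72 × 10^-3 mol
From the 5:2 mole ratio, n(C2O4^2-) = 5/2 × 1.72 × 10^-3 = 4.30 × 10^-3 mol
[C2O4^2-] = 4.30 × 10^-3 mol / 0.0203 L = 0.212 mol/L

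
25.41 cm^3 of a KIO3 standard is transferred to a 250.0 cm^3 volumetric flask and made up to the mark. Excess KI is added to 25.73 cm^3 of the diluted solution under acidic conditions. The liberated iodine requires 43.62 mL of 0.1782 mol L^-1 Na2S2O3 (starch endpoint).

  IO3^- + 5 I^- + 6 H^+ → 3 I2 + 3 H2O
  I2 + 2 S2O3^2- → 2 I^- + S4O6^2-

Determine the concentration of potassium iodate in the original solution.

n(S2O3^2-) = 0.04362 × 0.1782 = 7.773 × 10^-3 mol
n(I2) = n(S2O3^2-)/2 = 3.887 × 10^-3 mol
From the 1:3 ratio, n(IO3^-) in the aliquot = 1/3 × 3.887 × 10^-3 = 1.296 × 10^-3 mol
[IO3^-]_dilute = 1.296 × 10^-3 / 0.02573 = 0.05035 mol/L
[IO3^-]_original = 0.05035 × 250.0/25.41 = 0.4954 mol/L

0.4954 mol/L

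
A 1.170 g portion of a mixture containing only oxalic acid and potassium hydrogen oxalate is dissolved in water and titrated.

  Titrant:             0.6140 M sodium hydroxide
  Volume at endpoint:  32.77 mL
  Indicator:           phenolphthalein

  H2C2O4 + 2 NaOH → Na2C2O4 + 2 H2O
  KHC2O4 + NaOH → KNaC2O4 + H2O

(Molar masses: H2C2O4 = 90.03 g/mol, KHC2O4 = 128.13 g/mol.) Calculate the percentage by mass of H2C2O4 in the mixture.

n(NaOH) = 0.03277 × 0.6140 = 0.02012 mol
Let x = n(H2C2O4), y = n(KHC2O4).
Titrant: 2x + 1y = 0.02012;  mass: 90.03x + 128.13y = 1.170
Solving, x = 8.471 × 10^-3 mol, y = 3.179 × 10^-3 mol
mass of H2C2O4 = 8.471 × 10^-3 × 90.03 = 0.7626 g
% H2C2O4 = 0.7626 / 1.170 × 100 = 65.18 %

65.18 %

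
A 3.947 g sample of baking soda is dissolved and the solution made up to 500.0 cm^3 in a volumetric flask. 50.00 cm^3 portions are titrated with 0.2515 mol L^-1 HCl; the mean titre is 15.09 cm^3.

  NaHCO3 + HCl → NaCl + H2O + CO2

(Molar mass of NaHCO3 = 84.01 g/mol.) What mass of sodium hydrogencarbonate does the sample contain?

3.188 g

n(HCl) per titration = 0.01509 × 0.2515 = 3.795 × 10^-3 mol
n(NaHCO3) in each aliquot = 3.795 × 10^-3 mol (1:1 ratio)
n(NaHCO3) in the whole flask = 3.795 × 10^-3 × 500.0/50.00 = 0.03795 mol
mass of NaHCO3 = 0.03795 × 84.01 = 3.188 g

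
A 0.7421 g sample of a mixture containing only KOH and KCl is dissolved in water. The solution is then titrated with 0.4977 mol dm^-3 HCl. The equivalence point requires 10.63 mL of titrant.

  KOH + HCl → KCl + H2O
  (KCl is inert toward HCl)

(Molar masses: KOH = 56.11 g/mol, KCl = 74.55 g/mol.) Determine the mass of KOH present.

0.2969 g

n(HCl) = 0.01063 × 0.4977 = 5.291 × 10^-3 mol
Let x = n(KOH), y = n(KCl).
Titrant: 1x = 5.291 × 10^-3;  mass: 56.11x + 74.55y = 0.7421
Solving, x = 5.291 × 10^-3 mol, y = 5.972 × 10^-3 mol
mass of KOH = 5.291 × 10^-3 × 56.11 = 0.2969 g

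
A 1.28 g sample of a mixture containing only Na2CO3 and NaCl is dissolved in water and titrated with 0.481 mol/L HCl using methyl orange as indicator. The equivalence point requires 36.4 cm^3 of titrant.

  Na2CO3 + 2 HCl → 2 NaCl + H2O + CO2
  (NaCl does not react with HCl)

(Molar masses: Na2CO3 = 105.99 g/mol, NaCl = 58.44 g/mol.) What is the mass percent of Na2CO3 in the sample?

n(HCl) = 0.0364 × 0.481 = 0.0175 mol
Let x = n(Na2CO3), y = n(NaCl).
Titrant: 2x = 0.0175;  mass: 105.99x + 58.44y = 1.28
Solving, x = 8.75 × 10^-3 mol, y = 6.03 × 10^-3 mol
mass of Na2CO3 = 8.75 × 10^-3 × 105.99 = 0.928 g
% Na2CO3 = 0.928 / 1.28 × 100 = 72.5 %

72.5 %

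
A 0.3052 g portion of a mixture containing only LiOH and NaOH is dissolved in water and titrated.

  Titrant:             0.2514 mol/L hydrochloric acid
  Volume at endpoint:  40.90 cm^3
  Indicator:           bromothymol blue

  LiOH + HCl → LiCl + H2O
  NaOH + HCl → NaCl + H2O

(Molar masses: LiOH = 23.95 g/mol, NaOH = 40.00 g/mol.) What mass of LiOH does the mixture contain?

n(HCl) = 0.04090 × 0.2514 = 0.01028 mol
Let x = n(LiOH), y = n(NaOH).
Titrant: 1x + 1y = 0.01028;  mass: 23.95x + 40.00y = 0.3052
Solving, x = 6.610 × 10^-3 mol, y = 3.672 × 10^-3 mol
mass of LiOH = 6.610 × 10^-3 × 23.95 = 0.1583 g

0.1583 g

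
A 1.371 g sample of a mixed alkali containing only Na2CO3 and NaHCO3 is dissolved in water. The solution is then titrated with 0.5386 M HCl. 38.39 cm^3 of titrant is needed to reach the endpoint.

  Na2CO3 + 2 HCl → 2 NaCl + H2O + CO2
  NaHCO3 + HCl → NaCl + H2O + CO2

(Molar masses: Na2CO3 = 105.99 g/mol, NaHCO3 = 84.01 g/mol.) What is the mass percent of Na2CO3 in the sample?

n(HCl) = 0.03839 × 0.5386 = 0.02068 mol
Let x = n(Na2CO3), y = n(NaHCO3).
Titrant: 2x + 1y = 0.02068;  mass: 105.99x + 84.01y = 1.371
Solving, x = 5.901 × 10^-3 mol, y = 8.874 × 10^-3 mol
mass of Na2CO3 = 5.901 × 10^-3 × 105.99 = 0.6255 g
% Na2CO3 = 0.6255 / 1.371 × 100 = 45.62 %

45.62 %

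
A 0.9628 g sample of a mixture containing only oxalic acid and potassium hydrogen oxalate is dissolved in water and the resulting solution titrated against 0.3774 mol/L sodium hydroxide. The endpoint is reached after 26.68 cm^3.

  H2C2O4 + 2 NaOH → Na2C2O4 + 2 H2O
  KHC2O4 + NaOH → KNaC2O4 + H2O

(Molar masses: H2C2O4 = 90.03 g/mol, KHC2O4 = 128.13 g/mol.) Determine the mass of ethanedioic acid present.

n(NaOH) = 0.02668 × 0.3774 = 0.01007 mol
Let x = n(H2C2O4), y = n(KHC2O4).
Titrant: 2x + 1y = 0.01007;  mass: 90.03x + 128.13y = 0.9628
Solving, x = 1.969 × 10^-3 mol, y = 6.131 × 10^-3 mol
mass of H2C2O4 = 1.969 × 10^-3 × 90.03 = 0.1773 g

0.1773 g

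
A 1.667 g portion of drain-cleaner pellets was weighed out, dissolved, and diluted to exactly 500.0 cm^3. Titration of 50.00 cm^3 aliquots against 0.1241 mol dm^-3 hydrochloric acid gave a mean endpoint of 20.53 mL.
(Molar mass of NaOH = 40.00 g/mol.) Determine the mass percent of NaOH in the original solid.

NaOH + HCl → NaCl + H2O
n(HCl) per titration = 0.02053 × 0.1241 = 2.548 × 10^-3 mol
n(NaOH) in each aliquot = 2.548 × 10^-3 mol (1:1 ratio)
n(NaOH) in the whole flask = 2.548 × 10^-3 × 500.0/50.00 = 0.02548 mol
mass of NaOH = 0.02548 × 40.00 = 1.019 g
% NaOH = 1.019 / 1.667 × 100 = 61.13 %

61.13 %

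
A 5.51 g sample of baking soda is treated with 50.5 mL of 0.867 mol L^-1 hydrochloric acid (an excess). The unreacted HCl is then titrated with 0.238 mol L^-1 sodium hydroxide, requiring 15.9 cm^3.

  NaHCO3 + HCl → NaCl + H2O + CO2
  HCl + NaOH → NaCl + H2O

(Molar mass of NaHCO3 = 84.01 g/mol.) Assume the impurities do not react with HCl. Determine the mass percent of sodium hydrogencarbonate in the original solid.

n(HCl) added = 0.0505 × 0.867 = 0.0438 mol
n(NaOH) used in back-titration = 0.0159 × 0.238 = 3.78 × 10^-3 mol
n(HCl) left over = 3.78 × 10^-3 mol (1:1 ratio)
n(HCl) consumed by analyte = 0.0438 − 3.78 × 10^-3 = 0.0400 mol
n(NaHCO3) = 0.0400 mol (1:1 ratio)
mass of NaHCO3 = 0.0400 × 84.01 = 3.36 g
% NaHCO3 = 3.36 / 5.51 × 100 = 61.0 %

61.0 %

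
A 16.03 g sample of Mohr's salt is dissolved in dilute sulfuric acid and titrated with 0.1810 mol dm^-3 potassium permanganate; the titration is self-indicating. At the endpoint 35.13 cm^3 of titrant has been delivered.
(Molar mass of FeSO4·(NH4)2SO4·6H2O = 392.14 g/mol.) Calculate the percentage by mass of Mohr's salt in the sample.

77.77 %

MnO4^- + 5 Fe^2+ + 8 H^+ → Mn^2+ + 5 Fe^3+ + 4 H2O
n(KMnO4) = 0.03513 L × 0.1810 mol/L = 6.359 × 10^-3 mol
From the 5:1 ratio, n(FeSO4·(NH4)2SO4·6H2O) = 5/1 × 6.359 × 10^-3 = 0.03179 mol
mass of FeSO4·(NH4)2SO4·6H2O = 0.03179 × 392.14 g/mol = 12.47 g
% FeSO4·(NH4)2SO4·6H2O = 12.47 / 16.03 × 100 = 77.77 %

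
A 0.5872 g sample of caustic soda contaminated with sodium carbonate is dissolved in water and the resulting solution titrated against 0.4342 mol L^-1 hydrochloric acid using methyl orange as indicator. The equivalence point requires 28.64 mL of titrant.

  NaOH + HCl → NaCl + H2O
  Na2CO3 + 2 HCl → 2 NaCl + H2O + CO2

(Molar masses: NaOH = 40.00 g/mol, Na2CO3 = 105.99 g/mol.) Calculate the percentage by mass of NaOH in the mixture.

n(HCl) = 0.02864 × 0.4342 = 0.01244 mol
Let x = n(NaOH), y = n(Na2CO3).
Titrant: 1x + 2y = 0.01244;  mass: 40.00x + 105.99y = 0.5872
Solving, x = 5.527 × 10^-3 mol, y = 3.454 × 10^-3 mol
mass of NaOH = 5.527 × 10^-3 × 40.00 = 0.2211 g
% NaOH = 0.2211 / 0.5872 × 100 = 37.65 %

37.65 %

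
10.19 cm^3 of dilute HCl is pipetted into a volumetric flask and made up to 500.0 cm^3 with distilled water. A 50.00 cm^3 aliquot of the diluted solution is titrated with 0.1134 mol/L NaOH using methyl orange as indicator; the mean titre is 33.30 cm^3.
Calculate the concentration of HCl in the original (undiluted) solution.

HCl + NaOH → NaCl + H2O
n(NaOH) = 0.03330 × 0.1134 = 3.776 × 10^-3 mol
n(HCl) in the aliquot = 3.776 × 10^-3 mol (1:1 ratio)
[HCl]_dilute = 3.776 × 10^-3 / 0.05000 = 0.07552 mol/L
Dilution factor = 500.0 / 10.19 = 49.07
[HCl]_stock = 0.07552 × 49.07 = 3.706 mol/L

3.706 mol/L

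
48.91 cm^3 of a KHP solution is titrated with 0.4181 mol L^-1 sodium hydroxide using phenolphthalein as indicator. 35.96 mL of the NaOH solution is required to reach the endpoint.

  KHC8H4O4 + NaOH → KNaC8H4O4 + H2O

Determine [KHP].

0.3074 mol/L

n(NaOH) = 0.03596 L × 0.4181 mol/L = 0.01503 mol
n(KHC8H4O4) = 0.01503 mol (1:1 mole ratio)
[KHC8H4O4] = 0.01503 mol / 0.04891 L = 0.3074 mol/L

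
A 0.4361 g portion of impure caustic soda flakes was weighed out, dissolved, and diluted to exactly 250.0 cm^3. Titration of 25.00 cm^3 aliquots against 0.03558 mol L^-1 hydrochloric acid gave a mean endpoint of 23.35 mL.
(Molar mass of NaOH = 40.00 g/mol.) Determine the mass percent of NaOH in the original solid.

76.20 %

NaOH + HCl → NaCl + H2O
n(HCl) per titration = 0.02335 × 0.03558 = 8.308 × 10^-4 mol
n(NaOH) in each aliquot = 8.308 × 10^-4 mol (1:1 ratio)
n(NaOH) in the whole flask = 8.308 × 10^-4 × 250.0/25.00 = 8.308 × 10^-3 mol
mass of NaOH = 8.308 × 10^-3 × 40.00 = 0.3323 g
% NaOH = 0.3323 / 0.4361 × 100 = 76.20 %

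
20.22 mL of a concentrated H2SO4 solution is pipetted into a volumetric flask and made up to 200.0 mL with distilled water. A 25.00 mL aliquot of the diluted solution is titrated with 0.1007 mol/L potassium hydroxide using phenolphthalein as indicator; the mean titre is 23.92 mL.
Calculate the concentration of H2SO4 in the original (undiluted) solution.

H2SO4 + 2 KOH → K2SO4 + 2 H2O
n(KOH) = 0.02392 × 0.1007 = 2.409 × 10^-3 mol
From the 1:2 ratio, n(H2SO4) in the aliquot = 1/2 × 2.409 × 10^-3 = 1.204 × 10^-3 mol
[H2SO4]_dilute = 1.204 × 10^-3 / 0.02500 = 0.04817 mol/L
Dilution factor = 200.0 / 20.22 = 9.891
[H2SO4]_stock = 0.04817 × 9.891 = 0.4765 mol/L

0.4765 mol/L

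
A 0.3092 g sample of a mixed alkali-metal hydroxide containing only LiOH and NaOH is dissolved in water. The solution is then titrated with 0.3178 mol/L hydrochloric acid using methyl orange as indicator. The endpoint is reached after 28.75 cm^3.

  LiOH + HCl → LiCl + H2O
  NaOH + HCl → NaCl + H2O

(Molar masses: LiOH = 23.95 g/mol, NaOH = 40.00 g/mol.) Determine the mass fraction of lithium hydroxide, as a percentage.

n(HCl) = 0.02875 × 0.3178 = 9.137 × 10^-3 mol
Let x = n(LiOH), y = n(NaOH).
Titrant: 1x + 1y = 9.137 × 10^-3;  mass: 23.95x + 40.00y = 0.3092
Solving, x = 3.506 × 10^-3 mol, y = 5.631 × 10^-3 mol
mass of LiOH = 3.506 × 10^-3 × 23.95 = 0.08397 g
% LiOH = 0.08397 / 0.3092 × 100 = 27.16 %

27.16 %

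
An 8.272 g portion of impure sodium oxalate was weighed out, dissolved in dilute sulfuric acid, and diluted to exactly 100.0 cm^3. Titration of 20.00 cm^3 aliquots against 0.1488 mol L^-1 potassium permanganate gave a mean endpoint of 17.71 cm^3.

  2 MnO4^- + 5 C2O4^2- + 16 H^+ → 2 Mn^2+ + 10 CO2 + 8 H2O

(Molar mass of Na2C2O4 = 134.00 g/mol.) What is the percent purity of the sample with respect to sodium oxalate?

n(KMnO4) per titration = 0.01771 × 0.1488 = 2.635 × 10^-3 mol
From the 5:2 ratio, n(Na2C2O4) in each aliquot = 5/2 × 2.635 × 10^-3 = 6.588 × 10^-3 mol
n(Na2C2O4) in the whole flask = 6.588 × 10^-3 × 100.0/20.00 = 0.03294 mol
mass of Na2C2O4 = 0.03294 × 134.00 = 4.414 g
% Na2C2O4 = 4.414 / 8.272 × 100 = 53.36 %

53.36 %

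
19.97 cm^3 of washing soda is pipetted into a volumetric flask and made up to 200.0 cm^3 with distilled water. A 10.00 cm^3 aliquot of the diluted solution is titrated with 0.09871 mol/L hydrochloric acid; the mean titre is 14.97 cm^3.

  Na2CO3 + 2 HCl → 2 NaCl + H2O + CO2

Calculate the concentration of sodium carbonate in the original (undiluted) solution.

n(HCl) = 0.01497 × 0.09871 = 1.478 × 10^-3 mol
From the 1:2 ratio, n(Na2CO3) in the aliquot = 1/2 × 1.478 × 10^-3 = 7.388 × 10^-4 mol
[Na2CO3]_dilute = 7.388 × 10^-4 / 0.01000 = 0.07388 mol/L
Dilution factor = 200.0 / 19.97 = 10.02
[Na2CO3]_stock = 0.07388 × 10.02 = 0.7400 mol/L

0.7400 mol/L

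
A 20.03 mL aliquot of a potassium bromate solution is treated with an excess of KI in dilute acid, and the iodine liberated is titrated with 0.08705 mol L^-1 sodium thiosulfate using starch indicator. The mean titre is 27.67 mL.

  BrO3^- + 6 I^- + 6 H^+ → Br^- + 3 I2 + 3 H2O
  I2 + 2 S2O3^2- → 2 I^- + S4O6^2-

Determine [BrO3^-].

0.02004 mol/L

n(S2O3^2-) = 0.02767 × 0.08705 = 2.409 × 10^-3 mol
n(I2) = n(S2O3^2-)/2 = 1.204 × 10^-3 mol
From the 1:3 ratio, n(BrO3^-) in the aliquot = 1/3 × 1.204 × 10^-3 = 4.014 × 10^-4 mol
[BrO3^-] = 4.014 × 10^-4 / 0.02003 = 0.02004 mol/L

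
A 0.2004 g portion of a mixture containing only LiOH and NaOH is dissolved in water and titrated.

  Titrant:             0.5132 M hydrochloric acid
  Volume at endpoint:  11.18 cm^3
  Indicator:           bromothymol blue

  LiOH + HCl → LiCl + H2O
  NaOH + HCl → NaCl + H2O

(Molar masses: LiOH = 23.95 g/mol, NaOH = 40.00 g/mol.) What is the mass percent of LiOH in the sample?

n(HCl) = 0.01118 × 0.5132 = 5.738 × 10^-3 mol
Let x = n(LiOH), y = n(NaOH).
Titrant: 1x + 1y = 5.738 × 10^-3;  mass: 23.95x + 40.00y = 0.2004
Solving, x = 1.813 × 10^-3 mol, y = 3.924 × 10^-3 mol
mass of LiOH = 1.813 × 10^-3 × 23.95 = 0.04343 g
% LiOH = 0.04343 / 0.2004 × 100 = 21.67 %

21.67 %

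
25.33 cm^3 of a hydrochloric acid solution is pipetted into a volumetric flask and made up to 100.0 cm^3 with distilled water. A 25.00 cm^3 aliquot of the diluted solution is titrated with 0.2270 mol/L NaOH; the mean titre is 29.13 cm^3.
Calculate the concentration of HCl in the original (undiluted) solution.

1.044 mol/L

HCl + NaOH → NaCl + H2O
n(NaOH) = 0.02913 × 0.2270 = 6.613 × 10^-3 mol
n(HCl) in the aliquot = 6.613 × 10^-3 mol (1:1 ratio)
[HCl]_dilute = 6.613 × 10^-3 / 0.02500 = 0.2645 mol/L
Dilution factor = 100.0 / 25.33 = 3.948
[HCl]_stock = 0.2645 × 3.948 = 1.044 mol/L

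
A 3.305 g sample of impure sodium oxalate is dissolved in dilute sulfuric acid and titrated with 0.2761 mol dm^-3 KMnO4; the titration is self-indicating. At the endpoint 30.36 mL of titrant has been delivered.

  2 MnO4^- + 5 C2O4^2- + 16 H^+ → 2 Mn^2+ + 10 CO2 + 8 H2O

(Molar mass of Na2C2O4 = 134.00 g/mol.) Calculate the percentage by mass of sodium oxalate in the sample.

n(KMnO4) = 0.03036 L × 0.2761 mol/L = 8.382 × 10^-3 mol
From the 5:2 ratio, n(Na2C2O4) = 5/2 × 8.382 × 10^-3 = 0.02096 mol
mass of Na2C2O4 = 0.02096 × 134.00 g/mol = 2.808 g
% Na2C2O4 = 2.808 / 3.305 × 100 = 84.97 %

84.97 %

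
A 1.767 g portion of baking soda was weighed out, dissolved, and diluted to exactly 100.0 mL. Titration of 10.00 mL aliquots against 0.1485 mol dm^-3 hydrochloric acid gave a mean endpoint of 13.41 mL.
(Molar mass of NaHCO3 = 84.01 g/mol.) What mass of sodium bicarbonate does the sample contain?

NaHCO3 + HCl → NaCl + H2O + CO2
n(HCl) per titration = 0.01341 × 0.1485 = 1.991 × 10^-3 mol
n(NaHCO3) in each aliquot = 1.991 × 10^-3 mol (1:1 ratio)
n(NaHCO3) in the whole flask = 1.991 × 10^-3 × 100.0/10.00 = 0.01991 mol
mass of NaHCO3 = 0.01991 × 84.01 = 1.673 g

1.673 g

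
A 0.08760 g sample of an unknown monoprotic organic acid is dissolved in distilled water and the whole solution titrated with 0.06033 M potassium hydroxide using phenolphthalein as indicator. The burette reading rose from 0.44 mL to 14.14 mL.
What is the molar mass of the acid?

106.0 g/mol

n(KOH) = 0.01370 L × 0.06033 mol/L = 8.265 × 10^-4 mol
n(HA) = 8.265 × 10^-4 mol (1:1 ratio)
M = m / n = 0.08760 g / 8.265 × 10^-4 mol = 106.0 g/mol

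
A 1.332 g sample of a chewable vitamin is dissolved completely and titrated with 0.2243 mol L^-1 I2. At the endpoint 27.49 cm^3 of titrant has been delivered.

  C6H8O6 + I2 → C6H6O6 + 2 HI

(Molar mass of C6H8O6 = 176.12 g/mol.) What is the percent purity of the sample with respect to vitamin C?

n(I2) = 0.02749 L × 0.2243 mol/L = 6.166 × 10^-3 mol
n(C6H8O6) = 6.166 × 10^-3 mol (1:1 ratio)
mass of C6H8O6 = 6.166 × 10^-3 × 176.12 g/mol = 1.086 g
% C6H8O6 = 1.086 / 1.332 × 100 = 81.53 %

81.53 %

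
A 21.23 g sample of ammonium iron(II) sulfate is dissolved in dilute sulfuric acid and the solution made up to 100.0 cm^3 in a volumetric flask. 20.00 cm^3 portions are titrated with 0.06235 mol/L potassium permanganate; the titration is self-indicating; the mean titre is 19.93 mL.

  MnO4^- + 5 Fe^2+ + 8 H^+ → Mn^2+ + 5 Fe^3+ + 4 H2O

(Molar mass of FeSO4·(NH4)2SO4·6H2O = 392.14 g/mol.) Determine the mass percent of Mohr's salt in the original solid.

57.38 %

n(KMnO4) per titration = 0.01993 × 0.06235 = 1.243 × 10^-3 mol
From the 5:1 ratio, n(FeSO4·(NH4)2SO4·6H2O) in each aliquot = 5/1 × 1.243 × 10^-3 = 6.213 × 10^-3 mol
n(FeSO4·(NH4)2SO4·6H2O) in the whole flask = 6.213 × 10^-3 × 100.0/20.00 = 0.03107 mol
mass of FeSO4·(NH4)2SO4·6H2O = 0.03107 × 392.14 = 12.18 g
% FeSO4·(NH4)2SO4·6H2O = 12.18 / 21.23 × 100 = 57.38 %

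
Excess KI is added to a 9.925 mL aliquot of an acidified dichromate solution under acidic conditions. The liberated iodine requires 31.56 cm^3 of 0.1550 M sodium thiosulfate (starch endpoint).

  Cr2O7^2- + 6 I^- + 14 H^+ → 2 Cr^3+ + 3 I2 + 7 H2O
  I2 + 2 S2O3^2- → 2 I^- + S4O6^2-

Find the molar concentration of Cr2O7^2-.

n(S2O3^2-) = 0.03156 × 0.1550 = 4.892 × 10^-3 mol
n(I2) = n(S2O3^2-)/2 = 2.446 × 10^-3 mol
From the 1:3 ratio, n(Cr2O7^2-) in the aliquot = 1/3 × 2.446 × 10^-3 = 8.153 × 10^-4 mol
[Cr2O7^2-] = 8.153 × 10^-4 / 0.009925 = 0.08215 mol/L

0.08215 M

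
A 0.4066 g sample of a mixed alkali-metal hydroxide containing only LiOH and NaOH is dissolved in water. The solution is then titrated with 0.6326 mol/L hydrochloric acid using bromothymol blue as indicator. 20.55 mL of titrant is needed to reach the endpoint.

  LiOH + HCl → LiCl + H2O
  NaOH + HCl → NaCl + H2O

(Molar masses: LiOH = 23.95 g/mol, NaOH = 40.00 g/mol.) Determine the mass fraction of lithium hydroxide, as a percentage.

41.62 %

n(HCl) = 0.02055 × 0.6326 = 0.01300 mol
Let x = n(LiOH), y = n(NaOH).
Titrant: 1x + 1y = 0.01300;  mass: 23.95x + 40.00y = 0.4066
Solving, x = 7.065 × 10^-3 mol, y = 5.935 × 10^-3 mol
mass of LiOH = 7.065 × 10^-3 × 23.95 = 0.1692 g
% LiOH = 0.1692 / 0.4066 × 100 = 41.62 %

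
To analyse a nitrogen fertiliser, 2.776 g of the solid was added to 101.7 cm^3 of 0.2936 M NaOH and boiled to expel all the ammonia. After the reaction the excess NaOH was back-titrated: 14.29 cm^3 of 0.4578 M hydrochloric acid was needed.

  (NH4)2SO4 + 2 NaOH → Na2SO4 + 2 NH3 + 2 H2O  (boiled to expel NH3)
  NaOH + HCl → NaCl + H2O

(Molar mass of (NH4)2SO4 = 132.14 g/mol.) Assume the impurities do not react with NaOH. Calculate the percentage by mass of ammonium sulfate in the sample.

n(NaOH) added = 0.1017 × 0.2936 = 0.02986 mol
n(HCl) used in back-titration = 0.01429 × 0.4578 = 6.542 × 10^-3 mol
n(NaOH) left over = 6.542 × 10^-3 mol (1:1 ratio)
n(NaOH) consumed by analyte = 0.02986 − 6.542 × 10^-3 = 0.02332 mol
From the 1:2 ratio, n((NH4)2SO4) = 1/2 × 0.02332 = 0.01166 mol
mass of (NH4)2SO4 = 0.01166 × 132.14 = 1.541 g
% (NH4)2SO4 = 1.541 / 2.776 × 100 = 55.50 %

55.50 %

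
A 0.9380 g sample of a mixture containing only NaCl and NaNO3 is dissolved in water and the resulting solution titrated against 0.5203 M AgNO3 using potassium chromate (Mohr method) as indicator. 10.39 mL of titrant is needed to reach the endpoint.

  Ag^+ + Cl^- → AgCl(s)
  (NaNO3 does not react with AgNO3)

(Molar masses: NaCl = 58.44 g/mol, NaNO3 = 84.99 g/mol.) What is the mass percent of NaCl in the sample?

n(AgNO3) = 0.01039 × 0.5203 = 5.406 × 10^-3 mol
Let x = n(NaCl), y = n(NaNO3).
Titrant: 1x = 5.406 × 10^-3;  mass: 58.44x + 84.99y = 0.9380
Solving, x = 5.406 × 10^-3 mol, y = 7.319 × 10^-3 mol
mass of NaCl = 5.406 × 10^-3 × 58.44 = 0.3159 g
% NaCl = 0.3159 / 0.9380 × 100 = 33.68 %

33.68 %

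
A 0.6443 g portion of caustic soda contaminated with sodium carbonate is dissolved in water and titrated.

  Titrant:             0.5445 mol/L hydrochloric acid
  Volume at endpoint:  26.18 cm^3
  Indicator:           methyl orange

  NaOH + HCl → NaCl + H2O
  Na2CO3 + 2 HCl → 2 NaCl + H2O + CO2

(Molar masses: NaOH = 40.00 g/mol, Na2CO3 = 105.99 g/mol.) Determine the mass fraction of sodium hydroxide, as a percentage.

53.10 %

n(HCl) = 0.02618 × 0.5445 = 0.01426 mol
Let x = n(NaOH), y = n(Na2CO3).
Titrant: 1x + 2y = 0.01426;  mass: 40.00x + 105.99y = 0.6443
Solving, x = 8.553 × 10^-3 mol, y = 2.851 × 10^-3 mol
mass of NaOH = 8.553 × 10^-3 × 40.00 = 0.3421 g
% NaOH = 0.3421 / 0.6443 × 100 = 53.10 %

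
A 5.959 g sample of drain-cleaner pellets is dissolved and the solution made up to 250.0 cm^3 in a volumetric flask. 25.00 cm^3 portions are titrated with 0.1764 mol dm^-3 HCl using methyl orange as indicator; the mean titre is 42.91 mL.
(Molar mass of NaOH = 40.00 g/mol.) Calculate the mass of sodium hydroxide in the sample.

3.028 g

NaOH + HCl → NaCl + H2O
n(HCl) per titration = 0.04291 × 0.1764 = 7.569 × 10^-3 mol
n(NaOH) in each aliquot = 7.569 × 10^-3 mol (1:1 ratio)
n(NaOH) in the whole flask = 7.569 × 10^-3 × 250.0/25.00 = 0.07569 mol
mass of NaOH = 0.07569 × 40.00 = 3.028 g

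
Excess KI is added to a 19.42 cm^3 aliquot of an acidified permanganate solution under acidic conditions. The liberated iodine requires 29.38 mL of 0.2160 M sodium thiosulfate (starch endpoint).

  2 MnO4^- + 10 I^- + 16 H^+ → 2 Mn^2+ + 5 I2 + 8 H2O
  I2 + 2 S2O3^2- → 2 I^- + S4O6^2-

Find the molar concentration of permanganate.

0.06536 M

n(S2O3^2-) = 0.02938 × 0.2160 = 6.346 × 10^-3 mol
n(I2) = n(S2O3^2-)/2 = 3.173 × 10^-3 mol
From the 2:5 ratio, n(MnO4^-) in the aliquot = 2/5 × 3.173 × 10^-3 = 1.269 × 10^-3 mol
[MnO4^-] = 1.269 × 10^-3 / 0.01942 = 0.06536 mol/L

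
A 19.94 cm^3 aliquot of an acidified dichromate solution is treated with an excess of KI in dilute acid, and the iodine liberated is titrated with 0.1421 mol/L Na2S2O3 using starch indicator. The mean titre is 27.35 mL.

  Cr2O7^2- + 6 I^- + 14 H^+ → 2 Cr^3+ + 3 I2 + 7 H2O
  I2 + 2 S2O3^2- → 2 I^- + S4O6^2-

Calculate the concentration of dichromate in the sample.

0.03248 mol/L

n(S2O3^2-) = 0.02735 × 0.1421 = 3.886 × 10^-3 mol
n(I2) = n(S2O3^2-)/2 = 1.943 × 10^-3 mol
From the 1:3 ratio, n(Cr2O7^2-) in the aliquot = 1/3 × 1.943 × 10^-3 = 6.477 × 10^-4 mol
[Cr2O7^2-] = 6.477 × 10^-4 / 0.01994 = 0.03248 mol/L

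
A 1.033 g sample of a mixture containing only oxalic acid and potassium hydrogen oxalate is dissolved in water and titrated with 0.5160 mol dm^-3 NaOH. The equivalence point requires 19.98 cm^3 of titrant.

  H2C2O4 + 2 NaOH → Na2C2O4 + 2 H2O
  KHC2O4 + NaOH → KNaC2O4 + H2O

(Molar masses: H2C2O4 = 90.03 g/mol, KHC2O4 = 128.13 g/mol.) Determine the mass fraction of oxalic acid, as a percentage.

n(NaOH) = 0.01998 × 0.5160 = 0.01031 mol
Let x = n(H2C2O4), y = n(KHC2O4).
Titrant: 2x + 1y = 0.01031;  mass: 90.03x + 128.13y = 1.033
Solving, x = 1.732 × 10^-3 mol, y = 6.845 × 10^-3 mol
mass of H2C2O4 = 1.732 × 10^-3 × 90.03 = 0.1560 g
% H2C2O4 = 0.1560 / 1.033 × 100 = 15.10 %

15.10 %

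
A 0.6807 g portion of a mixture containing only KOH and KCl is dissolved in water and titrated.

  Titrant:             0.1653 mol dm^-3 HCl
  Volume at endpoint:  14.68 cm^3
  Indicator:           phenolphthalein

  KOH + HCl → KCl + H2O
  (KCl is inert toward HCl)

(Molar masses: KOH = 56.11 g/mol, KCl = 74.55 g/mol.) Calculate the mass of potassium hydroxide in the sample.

0.1362 g

n(HCl) = 0.01468 × 0.1653 = 2.427 × 10^-3 mol
Let x = n(KOH), y = n(KCl).
Titrant: 1x = 2.427 × 10^-3;  mass: 56.11x + 74.55y = 0.6807
Solving, x = 2.427 × 10^-3 mol, y = 7.304 × 10^-3 mol
mass of KOH = 2.427 × 10^-3 × 56.11 = 0.1362 g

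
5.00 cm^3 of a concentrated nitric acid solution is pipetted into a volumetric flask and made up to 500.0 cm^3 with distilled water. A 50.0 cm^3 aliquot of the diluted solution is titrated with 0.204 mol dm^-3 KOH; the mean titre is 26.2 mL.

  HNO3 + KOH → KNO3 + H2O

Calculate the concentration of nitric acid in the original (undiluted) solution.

n(KOH) = 0.0262 × 0.204 = 5.34 × 10^-3 mol
n(HNO3) in the aliquot = 5.34 × 10^-3 mol (1:1 ratio)
[HNO3]_dilute = 5.34 × 10^-3 / 0.0500 = 0.107 mol/L
Dilution factor = 500.0 / 5.00 = 100.0
[HNO3]_stock = 0.107 × 100.0 = 10.7 mol/L

10.7 mol/L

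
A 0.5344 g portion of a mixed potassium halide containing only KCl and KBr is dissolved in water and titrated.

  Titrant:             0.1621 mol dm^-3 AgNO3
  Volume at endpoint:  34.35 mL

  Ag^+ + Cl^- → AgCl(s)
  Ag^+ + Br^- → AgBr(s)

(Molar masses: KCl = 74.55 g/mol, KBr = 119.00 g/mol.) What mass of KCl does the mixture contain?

n(AgNO3) = 0.03435 × 0.1621 = 5.568 × 10^-3 mol
Let x = n(KCl), y = n(KBr).
Titrant: 1x + 1y = 5.568 × 10^-3;  mass: 74.55x + 119.00y = 0.5344
Solving, x = 2.884 × 10^-3 mol, y = 2.684 × 10^-3 mol
mass of KCl = 2.884 × 10^-3 × 74.55 = 0.2150 g

0.2150 g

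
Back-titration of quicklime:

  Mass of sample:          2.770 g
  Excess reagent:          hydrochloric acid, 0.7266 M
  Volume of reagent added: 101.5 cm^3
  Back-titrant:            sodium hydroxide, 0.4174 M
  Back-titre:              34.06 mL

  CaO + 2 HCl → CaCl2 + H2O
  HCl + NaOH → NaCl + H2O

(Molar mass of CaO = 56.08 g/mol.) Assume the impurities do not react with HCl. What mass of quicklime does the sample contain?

1.669 g

n(HCl) added = 0.1015 × 0.7266 = 0.07375 mol
n(NaOH) used in back-titration = 0.03406 × 0.4174 = 0.01422 mol
n(HCl) left over = 0.01422 mol (1:1 ratio)
n(HCl) consumed by analyte = 0.07375 − 0.01422 = 0.05953 mol
From the 1:2 ratio, n(CaO) = 1/2 × 0.05953 = 0.02977 mol
mass of CaO = 0.02977 × 56.08 = 1.669 g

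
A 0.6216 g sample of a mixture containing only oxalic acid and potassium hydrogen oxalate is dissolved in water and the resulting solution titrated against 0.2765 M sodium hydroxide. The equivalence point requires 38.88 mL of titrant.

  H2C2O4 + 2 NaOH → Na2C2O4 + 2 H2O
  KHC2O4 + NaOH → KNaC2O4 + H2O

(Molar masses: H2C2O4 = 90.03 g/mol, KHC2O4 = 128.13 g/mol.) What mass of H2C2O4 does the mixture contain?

0.4094 g

n(NaOH) = 0.03888 × 0.2765 = 0.01075 mol
Let x = n(H2C2O4), y = n(KHC2O4).
Titrant: 2x + 1y = 0.01075;  mass: 90.03x + 128.13y = 0.6216
Solving, x = 4.547 × 10^-3 mol, y = 1.656 × 10^-3 mol
mass of H2C2O4 = 4.547 × 10^-3 × 90.03 = 0.4094 g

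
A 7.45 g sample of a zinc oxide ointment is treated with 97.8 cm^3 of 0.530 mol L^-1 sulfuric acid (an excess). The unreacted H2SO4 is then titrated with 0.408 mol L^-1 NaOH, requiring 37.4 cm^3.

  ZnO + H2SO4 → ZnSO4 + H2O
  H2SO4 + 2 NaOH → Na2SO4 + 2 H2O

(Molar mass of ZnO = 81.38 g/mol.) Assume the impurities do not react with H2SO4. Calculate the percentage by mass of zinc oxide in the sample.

48.3 %

n(H2SO4) added = 0.0978 × 0.530 = 0.0518 mol
n(NaOH) used in back-titration = 0.0374 × 0.408 = 0.0153 mol
From the 1:2 ratio, n(H2SO4) left over = 1/2 × 0.0153 = 7.63 × 10^-3 mol
n(H2SO4) consumed by analyte = 0.0518 − 7.63 × 10^-3 = 0.0442 mol
n(ZnO) = 0.0442 mol (1:1 ratio)
mass of ZnO = 0.0442 × 81.38 = 3.60 g
% ZnO = 3.60 / 7.45 × 100 = 48.3 %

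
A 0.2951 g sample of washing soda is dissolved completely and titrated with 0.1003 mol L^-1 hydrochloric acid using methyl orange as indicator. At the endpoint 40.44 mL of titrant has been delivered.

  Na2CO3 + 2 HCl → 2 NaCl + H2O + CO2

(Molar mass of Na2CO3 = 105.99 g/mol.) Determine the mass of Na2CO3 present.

0.2150 g

n(HCl) = 0.04044 L × 0.1003 mol/L = 4.056 × 10^-3 mol
From the 1:2 ratio, n(Na2CO3) = 1/2 × 4.056 × 10^-3 = 2.028 × 10^-3 mol
mass of Na2CO3 = 2.028 × 10^-3 × 105.99 g/mol = 0.2150 g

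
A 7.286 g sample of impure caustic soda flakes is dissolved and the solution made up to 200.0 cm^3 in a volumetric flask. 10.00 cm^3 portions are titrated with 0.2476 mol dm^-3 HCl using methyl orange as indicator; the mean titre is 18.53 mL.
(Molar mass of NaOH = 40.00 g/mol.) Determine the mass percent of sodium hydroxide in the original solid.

NaOH + HCl → NaCl + H2O
n(HCl) per titration = 0.01853 × 0.2476 = 4.588 × 10^-3 mol
n(NaOH) in each aliquot = 4.588 × 10^-3 mol (1:1 ratio)
n(NaOH) in the whole flask = 4.588 × 10^-3 × 200.0/10.00 = 0.09176 mol
mass of NaOH = 0.09176 × 40.00 = 3.670 g
% NaOH = 3.670 / 7.286 × 100 = 50.38 %

50.38 %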